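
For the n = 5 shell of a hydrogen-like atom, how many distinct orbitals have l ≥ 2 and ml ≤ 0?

12

Orbitals with l ≥ 2 and ml ≤ 0, by l: l=2 → 3; l=3 → 4; l=4 → 5.
Total orbitals: 3 + 4 + 5 = 12.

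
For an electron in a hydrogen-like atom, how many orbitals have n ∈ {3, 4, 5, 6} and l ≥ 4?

Count contributing orbitals for each principal shell:
n=5 → 9; n=6 → 20.
Total orbitals: 9 + 20 = 29.

29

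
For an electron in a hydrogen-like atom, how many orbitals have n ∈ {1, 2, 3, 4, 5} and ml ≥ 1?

Per-shell orbital counts meeting the constraint:
n=2 → 1; n=3 → 3; n=4 → 6; n=5 → 10.
Total orbitals: 1 + 3 + 6 + 10 = 20.

20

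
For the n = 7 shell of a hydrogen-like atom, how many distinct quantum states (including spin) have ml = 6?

2

Contributions: l=6 → 1.
Orbitals: 1. Each orbital carries two spin states, so 1 × 2 = 2 states.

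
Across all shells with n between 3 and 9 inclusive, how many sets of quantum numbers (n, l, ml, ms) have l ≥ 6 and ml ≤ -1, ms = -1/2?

Go shell by shell, enumerating (l, ml) with l ≥ 6 and ml ≤ -1:
n=7 → 6; n=8 → 13; n=9 → 21.
Orbitals: 6 + 13 + 21 = 40. With ms fixed to -1/2 there is one state per orbital, so 40 states.

40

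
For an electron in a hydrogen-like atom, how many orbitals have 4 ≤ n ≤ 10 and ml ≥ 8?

4

Count contributing orbitals for each principal shell:
n=9 → 1; n=10 → 3.
Total orbitals: 1 + 3 = 4.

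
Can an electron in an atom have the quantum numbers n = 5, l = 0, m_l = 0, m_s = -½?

n = 5 is a positive integer. l = 0 satisfies 0 ≤ l ≤ n−1 = 4. m_l = 0 lies in the range −l … +l (here 0). m_s = -1/2 is one of ±1/2.
All four constraints are satisfied.

Yes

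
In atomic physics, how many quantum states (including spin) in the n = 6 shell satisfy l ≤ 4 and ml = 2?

The n = 6 shell has l = 0 through 5; check each.
Per l-value: l=2 → 1; l=3 → 1; l=4 → 1.
Orbitals: 1 + 1 + 1 = 3. Each orbital carries two spin states, so 3 × 2 = 6 states.

6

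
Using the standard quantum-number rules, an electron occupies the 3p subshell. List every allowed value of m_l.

-1, 0, 1

The 3p subshell has l = 1, and m_l takes every integer from −l to +l. With l = 1 that gives the 3 values -1, 0, 1.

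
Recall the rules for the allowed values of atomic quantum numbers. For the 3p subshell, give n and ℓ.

The leading integer gives n = 3; the letter 'p' means ℓ = 1.

n = 3, ℓ = 1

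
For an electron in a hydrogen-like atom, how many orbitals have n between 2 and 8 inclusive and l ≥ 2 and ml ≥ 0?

Go shell by shell, enumerating (l, ml) with l ≥ 2 and ml ≥ 0:
n=3 → 3; n=4 → 7; n=5 → 12; n=6 → 18; n=7 → 25; n=8 → 33.
Total orbitals: 3 + 7 + 12 + 18 + 25 + 33 = 98.

98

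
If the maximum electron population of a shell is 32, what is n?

2n² = 32 ⇒ n² = 16 ⇒ n = 4.

n = 4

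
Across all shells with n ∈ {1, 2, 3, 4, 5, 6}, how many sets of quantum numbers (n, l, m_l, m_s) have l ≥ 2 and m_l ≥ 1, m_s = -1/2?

30

Count contributing orbitals for each principal shell:
n=3 → 2; n=4 → 5; n=5 → 9; n=6 → 14.
Orbitals: 2 + 5 + 9 + 14 = 30. With m_s fixed to -1/2 there is one state per orbital, so 30 states.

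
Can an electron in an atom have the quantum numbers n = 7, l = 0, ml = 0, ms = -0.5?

n = 7 is a positive integer. l = 0 satisfies 0 ≤ l ≤ n−1 = 6. ml = 0 lies in the range −l … +l (here 0). ms = -1/2 is one of ±1/2.
All four constraints are satisfied.

Yes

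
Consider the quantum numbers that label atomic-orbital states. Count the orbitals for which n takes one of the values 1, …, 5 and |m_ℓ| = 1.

Go shell by shell, enumerating (ℓ, m_ℓ) with |m_ℓ| = 1:
n=2 → 2; n=3 → 4; n=4 → 6; n=5 → 8.
Total orbitals: 2 + 4 + 6 + 8 = 20.

20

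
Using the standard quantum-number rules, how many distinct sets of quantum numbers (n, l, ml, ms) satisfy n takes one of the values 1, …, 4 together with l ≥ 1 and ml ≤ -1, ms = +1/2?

Per-shell orbital counts meeting the constraint:
n=2 → 1; n=3 → 3; n=4 → 6.
Orbitals: 1 + 3 + 6 = 10. With ms fixed to +1/2 there is one state per orbital, so 10 states.

10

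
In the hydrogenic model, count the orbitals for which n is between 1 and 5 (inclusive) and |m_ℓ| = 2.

12

Per-shell orbital counts meeting the constraint:
n=3 → 2; n=4 → 4; n=5 → 6.
Total orbitals: 2 + 4 + 6 = 12.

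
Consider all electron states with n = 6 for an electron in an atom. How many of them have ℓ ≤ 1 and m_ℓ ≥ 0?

6

Go through ℓ = 0, …, 5 (the values permitted for n = 6).
Contributions: ℓ=0 → 1; ℓ=1 → 2.
Orbitals: 1 + 2 = 3. Each orbital carries two spin states, so 3 × 2 = 6 states.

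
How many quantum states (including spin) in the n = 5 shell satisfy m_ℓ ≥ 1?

The n = 5 shell has ℓ = 0 through 4; check each.
Orbitals with m_ℓ ≥ 1, by ℓ: ℓ=1 → 1; ℓ=2 → 2; ℓ=3 → 3; ℓ=4 → 4.
Orbitals: 1 + 2 + 3 + 4 = 10. Each orbital carries two spin states, so 10 × 2 = 20 states.

20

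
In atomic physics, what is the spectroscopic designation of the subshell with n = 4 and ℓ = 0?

ℓ = 0 corresponds to the letter 's', so the subshell is 4s.

4s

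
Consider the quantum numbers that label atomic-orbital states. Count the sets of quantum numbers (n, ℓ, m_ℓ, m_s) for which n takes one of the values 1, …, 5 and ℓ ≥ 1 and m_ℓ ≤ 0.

60

Per-shell orbital counts meeting the constraint:
n=2 → 2; n=3 → 5; n=4 → 9; n=5 → 14.
Orbitals: 2 + 5 + 9 + 14 = 30. Including both spin states (m_s = ±1/2) gives 2 × 30 = 60 states.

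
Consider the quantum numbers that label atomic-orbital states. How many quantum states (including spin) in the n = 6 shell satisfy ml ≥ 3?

12

Go through l = 0, …, 5 (the values permitted for n = 6).
The (l, ml) pairs meeting ml ≥ 3 give: l=3 → 1; l=4 → 2; l=5 → 3.
Orbitals: 1 + 2 + 3 = 6. Each orbital carries two spin states, so 6 × 2 = 12 states.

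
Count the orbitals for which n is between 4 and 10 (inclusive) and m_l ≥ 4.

Treat each shell separately and count matching orbitals:
n=5 → 1; n=6 → 3; n=7 → 6; n=8 → 10; n=9 → 15; n=10 → 21.
Total orbitals: 1 + 3 + 6 + 10 + 15 + 21 = 56.

56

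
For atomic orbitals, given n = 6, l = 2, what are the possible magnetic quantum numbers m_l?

m_l takes every integer from −l to +l. With l = 2 that gives the 5 values -2, -1, 0, 1, 2.

-2, -1, 0, 1, 2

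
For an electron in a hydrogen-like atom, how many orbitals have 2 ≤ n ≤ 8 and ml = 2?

Count contributing orbitals for each principal shell:
n=3 → 1; n=4 → 2; n=5 → 3; n=6 → 4; n=7 → 5; n=8 → 6.
Total orbitals: 1 + 2 + 3 + 4 + 5 + 6 = 21.

21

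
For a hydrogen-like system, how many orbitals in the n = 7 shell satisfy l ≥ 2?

For n = 7, l ranges over 0 … 6.
Contributions: l=2 → 5; l=3 → 7; l=4 → 9; l=5 → 11; l=6 → 13.
Total orbitals: 5 + 7 + 9 + 11 + 13 = 45.

45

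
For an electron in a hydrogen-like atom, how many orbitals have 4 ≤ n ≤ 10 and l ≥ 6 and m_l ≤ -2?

Count contributing orbitals for each principal shell:
n=7 → 5; n=8 → 11; n=9 → 18; n=10 → 26.
Total orbitals: 5 + 11 + 18 + 26 = 60.

60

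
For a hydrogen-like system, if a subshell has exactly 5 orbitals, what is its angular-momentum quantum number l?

l = 2

2l+1 = 5 gives l = 2.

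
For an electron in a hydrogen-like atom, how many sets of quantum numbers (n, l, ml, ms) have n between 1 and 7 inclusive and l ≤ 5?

Treat each shell separately and count matching orbitals:
n=1 → 1; n=2 → 4; n=3 → 9; n=4 → 16; n=5 → 25; n=6 → 36; n=7 → 36.
Orbitals: 1 + 4 + 9 + 16 + 25 + 36 + 36 = 127. Including both spin states (ms = ±1/2) gives 2 × 127 = 254 states.

254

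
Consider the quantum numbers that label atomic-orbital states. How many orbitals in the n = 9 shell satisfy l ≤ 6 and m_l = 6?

Go through l = 0, …, 8 (the values permitted for n = 9).
Per l-value: l=6 → 1.
Total orbitals: 1.

1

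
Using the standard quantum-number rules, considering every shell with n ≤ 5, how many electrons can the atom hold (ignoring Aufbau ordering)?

110

Total orbitals = 1² + 2² + 3² + 4² + 5² = 55. Doubling for spin gives 110 electrons.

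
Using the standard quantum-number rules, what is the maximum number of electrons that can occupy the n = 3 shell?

A shell holds 2n² electrons: 2 × 3² = 2 × 9 = 18.

18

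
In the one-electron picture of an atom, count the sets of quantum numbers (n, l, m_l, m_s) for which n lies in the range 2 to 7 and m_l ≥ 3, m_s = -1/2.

Count contributing orbitals for each principal shell:
n=4 → 1; n=5 → 3; n=6 → 6; n=7 → 10.
Orbitals: 1 + 3 + 6 + 10 = 20. With m_s fixed to -1/2 there is one state per orbital, so 20 states.

20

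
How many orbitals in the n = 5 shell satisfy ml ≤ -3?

3

With n = 5 the allowed l are 0, 1, …, 4.
Orbitals with ml ≤ -3, by l: l=3 → 1; l=4 → 2.
Total orbitals: 1 + 2 = 3.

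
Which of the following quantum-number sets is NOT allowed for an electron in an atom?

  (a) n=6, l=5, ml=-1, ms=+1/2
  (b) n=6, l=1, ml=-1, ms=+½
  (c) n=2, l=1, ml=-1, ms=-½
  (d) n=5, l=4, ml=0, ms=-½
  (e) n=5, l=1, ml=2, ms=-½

(e) has |ml| = 2 > l = 1, violating −l ≤ ml ≤ l.
The remaining sets (a), (b), (c), (d) satisfy all four rules.

(e)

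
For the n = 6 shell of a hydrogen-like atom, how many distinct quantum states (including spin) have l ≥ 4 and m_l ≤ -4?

Go through l = 0, …, 5 (the values permitted for n = 6).
Orbitals with l ≥ 4 and m_l ≤ -4, by l: l=4 → 1; l=5 → 2.
Orbitals: 1 + 2 = 3. Each orbital carries two spin states, so 3 × 2 = 6 states.

6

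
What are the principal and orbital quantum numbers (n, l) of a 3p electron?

The leading integer gives n = 3; the letter 'p' means l = 1.

n = 3, l = 1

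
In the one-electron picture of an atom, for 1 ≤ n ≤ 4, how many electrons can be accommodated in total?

60

Total orbitals = 1² + 2² + 3² + 4² = 30. Doubling for spin gives 60 electrons.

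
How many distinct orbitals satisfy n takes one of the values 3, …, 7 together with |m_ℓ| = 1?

Per-shell orbital counts meeting the constraint:
n=3 → 4; n=4 → 6; n=5 → 8; n=6 → 10; n=7 → 12.
Total orbitals: 4 + 6 + 8 + 10 + 12 = 40.

40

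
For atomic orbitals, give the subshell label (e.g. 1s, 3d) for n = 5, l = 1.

l = 1 corresponds to the letter 'p', so the subshell is 5p.

5p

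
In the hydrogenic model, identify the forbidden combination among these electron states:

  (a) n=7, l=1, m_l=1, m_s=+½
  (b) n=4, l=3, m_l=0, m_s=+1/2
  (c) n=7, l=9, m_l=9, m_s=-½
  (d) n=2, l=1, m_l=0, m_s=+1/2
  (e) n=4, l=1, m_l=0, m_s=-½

(c) has l = 9 ≥ n = 7, violating 0 ≤ l ≤ n−1.
The remaining sets (a), (b), (d), (e) satisfy all four rules.

(c)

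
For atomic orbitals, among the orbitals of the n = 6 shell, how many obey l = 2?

5

The n = 6 shell has l = 0 through 5; check each.
The (l, m_l) pairs meeting l = 2 give: l=2 → 5.
Total orbitals: 5.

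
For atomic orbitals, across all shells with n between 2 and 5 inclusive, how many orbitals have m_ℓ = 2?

For each n in the range, tally the orbitals obeying m_ℓ = 2:
n=3 → 1; n=4 → 2; n=5 → 3.
Total orbitals: 1 + 2 + 3 = 6.

6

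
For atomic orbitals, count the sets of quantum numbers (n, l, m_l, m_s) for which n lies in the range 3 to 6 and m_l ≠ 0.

Per-shell orbital counts meeting the constraint:
n=3 → 6; n=4 → 12; n=5 → 20; n=6 → 30.
Orbitals: 6 + 12 + 20 + 30 = 68. Including both spin states (m_s = ±1/2) gives 2 × 68 = 136 states.

136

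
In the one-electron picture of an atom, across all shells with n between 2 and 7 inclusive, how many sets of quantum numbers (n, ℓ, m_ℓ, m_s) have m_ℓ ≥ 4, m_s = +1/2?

10

Work shell by shell — for each n, count the (ℓ, m_ℓ) pairs that satisfy m_ℓ ≥ 4:
n=5 → 1; n=6 → 3; n=7 → 6.
Orbitals: 1 + 3 + 6 = 10. With m_s fixed to +1/2 there is one state per orbital, so 10 states.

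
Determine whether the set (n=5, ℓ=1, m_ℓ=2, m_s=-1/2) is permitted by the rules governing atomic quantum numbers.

The magnetic quantum number must satisfy −ℓ ≤ m_ℓ ≤ ℓ. With ℓ = 1, m_ℓ can only be -1, 0, 1, so m_ℓ = 2 is forbidden.

Invalid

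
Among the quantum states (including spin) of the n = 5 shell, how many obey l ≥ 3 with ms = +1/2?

The n = 5 shell has l = 0 through 4; check each.
The (l, ml) pairs meeting l ≥ 3 give: l=3 → 7; l=4 → 9.
Orbitals: 7 + 9 = 16. With ms fixed to a single value there is one state per orbital, giving 16 states.

16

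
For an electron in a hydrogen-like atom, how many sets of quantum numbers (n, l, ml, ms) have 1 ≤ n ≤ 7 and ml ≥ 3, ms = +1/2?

Per-shell orbital counts meeting the constraint:
n=4 → 1; n=5 → 3; n=6 → 6; n=7 → 10.
Orbitals: 1 + 3 + 6 + 10 = 20. With ms fixed to +1/2 there is one state per orbital, so 20 states.

20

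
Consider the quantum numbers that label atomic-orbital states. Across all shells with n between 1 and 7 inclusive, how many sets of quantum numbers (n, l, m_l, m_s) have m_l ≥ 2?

Go shell by shell, enumerating (l, m_l) with m_l ≥ 2:
n=3 → 1; n=4 → 3; n=5 → 6; n=6 → 10; n=7 → 15.
Orbitals: 1 + 3 + 6 + 10 + 15 = 35. Including both spin states (m_s = ±1/2) gives 2 × 35 = 70 states.

70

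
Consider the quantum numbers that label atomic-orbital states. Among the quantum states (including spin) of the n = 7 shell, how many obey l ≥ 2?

Go through l = 0, …, 6 (the values permitted for n = 7).
Contributions: l=2 → 5; l=3 → 7; l=4 → 9; l=5 → 11; l=6 → 13.
Orbitals: 5 + 7 + 9 + 11 + 13 = 45. Each orbital carries two spin states, so 45 × 2 = 90 states.

90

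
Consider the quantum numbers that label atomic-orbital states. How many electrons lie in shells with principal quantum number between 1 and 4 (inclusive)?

Shell n has n² orbitals: 1²=1 + 2²=4 + 3²=9 + 4²=16 = 30 orbitals.
Two spin states per orbital: 2 × 30 = 60 electrons.

60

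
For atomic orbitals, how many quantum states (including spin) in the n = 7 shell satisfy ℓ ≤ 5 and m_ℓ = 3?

Go through ℓ = 0, …, 6 (the values permitted for n = 7).
The (ℓ, m_ℓ) pairs meeting ℓ ≤ 5 and m_ℓ = 3 give: ℓ=3 → 1; ℓ=4 → 1; ℓ=5 → 1.
Orbitals: 1 + 1 + 1 = 3. Each orbital carries two spin states, so 3 × 2 = 6 states.

6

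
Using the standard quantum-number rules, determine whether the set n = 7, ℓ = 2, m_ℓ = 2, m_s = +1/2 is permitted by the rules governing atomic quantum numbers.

Valid

n = 7 is a positive integer. ℓ = 2 satisfies 0 ≤ ℓ ≤ n−1 = 6. m_ℓ = 2 lies in the range −ℓ … +ℓ (here −2 … 2). m_s = +1/2 is one of ±1/2.
All four constraints are satisfied.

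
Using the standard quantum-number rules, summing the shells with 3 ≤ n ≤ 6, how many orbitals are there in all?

86

Shell n has n² orbitals: 3²=9 + 4²=16 + 5²=25 + 6²=36 = 86 orbitals.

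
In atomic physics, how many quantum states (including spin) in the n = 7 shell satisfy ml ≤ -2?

30

For n = 7, l ranges over 0 … 6.
Contributions: l=2 → 1; l=3 → 2; l=4 → 3; l=5 → 4; l=6 → 5.
Orbitals: 1 + 2 + 3 + 4 + 5 = 15. Each orbital carries two spin states, so 15 × 2 = 30 states.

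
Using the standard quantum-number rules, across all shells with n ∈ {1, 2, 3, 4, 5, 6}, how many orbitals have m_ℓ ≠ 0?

Treat each shell separately and count matching orbitals:
n=2 → 2; n=3 → 6; n=4 → 12; n=5 → 20; n=6 → 30.
Total orbitals: 2 + 6 + 12 + 20 + 30 = 70.

70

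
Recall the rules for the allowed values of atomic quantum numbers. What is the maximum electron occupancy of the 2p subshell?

6

A subshell with l = 1 has 2l+1 = 3 orbitals, each holding 2 electrons (spin ±1/2), so 3 × 2 = 6.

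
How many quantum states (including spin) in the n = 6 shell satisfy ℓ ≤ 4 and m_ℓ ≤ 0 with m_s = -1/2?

15

The n = 6 shell has ℓ = 0 through 5; check each.
Orbitals with ℓ ≤ 4 and m_ℓ ≤ 0, by ℓ: ℓ=0 → 1; ℓ=1 → 2; ℓ=2 → 3; ℓ=3 → 4; ℓ=4 → 5.
Orbitals: 1 + 2 + 3 + 4 + 5 = 15. With m_s fixed to a single value there is one state per orbital, giving 15 states.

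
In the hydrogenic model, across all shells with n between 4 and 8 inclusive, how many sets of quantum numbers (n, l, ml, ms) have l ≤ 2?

Per-shell orbital counts meeting the constraint:
n=4 → 9; n=5 → 9; n=6 → 9; n=7 → 9; n=8 → 9.
Orbitals: 9 + 9 + 9 + 9 + 9 = 45. Including both spin states (ms = ±1/2) gives 2 × 45 = 90 states.

90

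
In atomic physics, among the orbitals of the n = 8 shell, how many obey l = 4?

9

Go through l = 0, …, 7 (the values permitted for n = 8).
Contributions: l=4 → 9.
Total orbitals: 9.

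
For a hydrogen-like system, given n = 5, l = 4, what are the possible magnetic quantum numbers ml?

ml takes every integer from −l to +l. With l = 4 that gives the 9 values -4, -3, -2, -1, 0, 1, 2, 3, 4.

-4, -3, -2, -1, 0, 1, 2, 3, 4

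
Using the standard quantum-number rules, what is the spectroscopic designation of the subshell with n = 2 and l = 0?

2s

l = 0 corresponds to the letter 's', so the subshell is 2s.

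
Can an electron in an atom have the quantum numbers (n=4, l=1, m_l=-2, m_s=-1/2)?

Invalid

The magnetic quantum number must satisfy −l ≤ m_l ≤ l. With l = 1, m_l can only be -1, 0, 1, so m_l = -2 is forbidden.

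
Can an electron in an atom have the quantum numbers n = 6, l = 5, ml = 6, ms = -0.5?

The magnetic quantum number must satisfy −l ≤ ml ≤ l. With l = 5, ml can only be -5, -4, -3, -2, -1, 0, 1, 2, 3, 4, 5, so ml = 6 is forbidden.

Not allowed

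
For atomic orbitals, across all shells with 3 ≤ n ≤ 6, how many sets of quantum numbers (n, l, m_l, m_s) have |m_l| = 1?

For each n in the range, tally the orbitals obeying |m_l| = 1:
n=3 → 4; n=4 → 6; n=5 → 8; n=6 → 10.
Orbitals: 4 + 6 + 8 + 10 = 28. Including both spin states (m_s = ±1/2) gives 2 × 28 = 56 states.

56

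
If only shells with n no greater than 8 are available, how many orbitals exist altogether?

Total orbitals = 1² + 2² + 3² + 4² + 5² + 6² + 7² + 8² = 204.

204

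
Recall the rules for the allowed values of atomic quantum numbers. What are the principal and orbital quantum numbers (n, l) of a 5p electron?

n = 5, l = 1

The leading integer gives n = 5; the letter 'p' means l = 1.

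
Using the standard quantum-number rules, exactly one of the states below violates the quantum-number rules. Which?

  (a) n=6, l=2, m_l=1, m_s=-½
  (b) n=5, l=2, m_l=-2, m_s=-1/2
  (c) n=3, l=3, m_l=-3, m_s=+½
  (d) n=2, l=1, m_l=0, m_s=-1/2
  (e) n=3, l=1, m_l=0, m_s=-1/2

(c)

(c) has l = 3 ≥ n = 3, violating 0 ≤ l ≤ n−1.
The remaining sets (a), (b), (d), (e) satisfy all four rules.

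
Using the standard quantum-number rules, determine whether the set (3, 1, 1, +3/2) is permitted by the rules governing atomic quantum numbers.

The spin quantum number for an electron can only be ms = +1/2 or −1/2; ms = +3/2 is not one of those.

No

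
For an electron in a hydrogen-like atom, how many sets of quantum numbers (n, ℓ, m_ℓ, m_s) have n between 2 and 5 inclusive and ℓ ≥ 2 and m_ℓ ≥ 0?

44

Count contributing orbitals for each principal shell:
n=3 → 3; n=4 → 7; n=5 → 12.
Orbitals: 3 + 7 + 12 = 22. Including both spin states (m_s = ±1/2) gives 2 × 22 = 44 states.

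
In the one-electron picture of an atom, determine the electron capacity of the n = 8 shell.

A shell holds 2n² electrons: 2 × 8² = 2 × 64 = 128.

128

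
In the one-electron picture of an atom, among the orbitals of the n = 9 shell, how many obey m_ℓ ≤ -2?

28

The n = 9 shell has ℓ = 0 through 8; check each.
Orbitals with m_ℓ ≤ -2, by ℓ: ℓ=2 → 1; ℓ=3 → 2; ℓ=4 → 3; ℓ=5 → 4; ℓ=6 → 5; ℓ=7 → 6; ℓ=8 → 7.
Total orbitals: 1 + 2 + 3 + 4 + 5 + 6 + 7 = 28.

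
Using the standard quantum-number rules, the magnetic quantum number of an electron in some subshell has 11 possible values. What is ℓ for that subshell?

m_ℓ ranges over 2ℓ+1 integers, so 2ℓ+1 = 11 ⇒ ℓ = 5.

ℓ = 5 (h)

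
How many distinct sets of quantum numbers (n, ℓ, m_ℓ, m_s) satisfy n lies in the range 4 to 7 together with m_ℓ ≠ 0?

208

Count contributing orbitals for each principal shell:
n=4 → 12; n=5 → 20; n=6 → 30; n=7 → 42.
Orbitals: 12 + 20 + 30 + 42 = 104. Including both spin states (m_s = ±1/2) gives 2 × 104 = 208 states.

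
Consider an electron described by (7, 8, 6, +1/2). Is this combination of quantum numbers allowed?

No

The orbital quantum number must satisfy 0 ≤ l ≤ n−1. With n = 7 the allowed l values are 0, 1, 2, 3, 4, 5, 6, so l = 8 is out of range.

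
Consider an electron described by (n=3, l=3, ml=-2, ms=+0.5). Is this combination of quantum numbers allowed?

Not allowed

The orbital quantum number must satisfy 0 ≤ l ≤ n−1. With n = 3 the allowed l values are 0, 1, 2, so l = 3 is out of range.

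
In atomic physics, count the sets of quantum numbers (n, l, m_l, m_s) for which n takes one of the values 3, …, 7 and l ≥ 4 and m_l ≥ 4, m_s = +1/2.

Work shell by shell — for each n, count the (l, m_l) pairs that satisfy l ≥ 4 and m_l ≥ 4:
n=5 → 1; n=6 → 3; n=7 → 6.
Orbitals: 1 + 3 + 6 = 10. With m_s fixed to +1/2 there is one state per orbital, so 10 states.

10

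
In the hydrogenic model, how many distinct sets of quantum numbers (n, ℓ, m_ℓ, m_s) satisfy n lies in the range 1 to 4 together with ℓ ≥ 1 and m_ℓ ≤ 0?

32

For each n in the range, tally the orbitals obeying ℓ ≥ 1 and m_ℓ ≤ 0:
n=2 → 2; n=3 → 5; n=4 → 9.
Orbitals: 2 + 5 + 9 = 16. Including both spin states (m_s = ±1/2) gives 2 × 16 = 32 states.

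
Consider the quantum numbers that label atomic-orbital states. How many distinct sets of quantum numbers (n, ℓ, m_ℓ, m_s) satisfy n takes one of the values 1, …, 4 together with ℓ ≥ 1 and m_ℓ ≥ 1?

20

Per-shell orbital counts meeting the constraint:
n=2 → 1; n=3 → 3; n=4 → 6.
Orbitals: 1 + 3 + 6 = 10. Including both spin states (m_s = ±1/2) gives 2 × 10 = 20 states.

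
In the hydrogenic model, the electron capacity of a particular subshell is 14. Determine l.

2(2l+1) = 14 ⇒ 2l+1 = 7 ⇒ l = 3.

l = 3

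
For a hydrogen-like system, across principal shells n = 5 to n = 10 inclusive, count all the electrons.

710

Shell n has n² orbitals: 5²=25 + 6²=36 + 7²=49 + 8²=64 + 9²=81 + 10²=100 = 355 orbitals.
Two spin states per orbital: 2 × 355 = 710 electrons.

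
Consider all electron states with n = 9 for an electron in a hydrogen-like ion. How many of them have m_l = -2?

14

Orbitals with m_l = -2, by l: l=2 → 1; l=3 → 1; l=4 → 1; l=5 → 1; l=6 → 1; l=7 → 1; l=8 → 1.
Orbitals: 1 + 1 + 1 + 1 + 1 + 1 + 1 = 7. Each orbital carries two spin states, so 7 × 2 = 14 states.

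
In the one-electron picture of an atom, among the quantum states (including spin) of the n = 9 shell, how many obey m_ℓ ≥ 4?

Go through ℓ = 0, …, 8 (the values permitted for n = 9).
The (ℓ, m_ℓ) pairs meeting m_ℓ ≥ 4 give: ℓ=4 → 1; ℓ=5 → 2; ℓ=6 → 3; ℓ=7 → 4; ℓ=8 → 5.
Orbitals: 1 + 2 + 3 + 4 + 5 = 15. Each orbital carries two spin states, so 15 × 2 = 30 states.

30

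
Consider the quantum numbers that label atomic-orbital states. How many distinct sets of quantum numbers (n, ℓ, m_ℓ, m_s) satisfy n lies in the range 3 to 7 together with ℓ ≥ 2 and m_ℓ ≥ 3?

40

Per-shell orbital counts meeting the constraint:
n=4 → 1; n=5 → 3; n=6 → 6; n=7 → 10.
Orbitals: 1 + 3 + 6 + 10 = 20. Including both spin states (m_s = ±1/2) gives 2 × 20 = 40 states.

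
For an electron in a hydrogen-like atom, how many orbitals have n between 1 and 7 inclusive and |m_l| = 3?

20

Go shell by shell, enumerating (l, m_l) with |m_l| = 3:
n=4 → 2; n=5 → 4; n=6 → 6; n=7 → 8.
Total orbitals: 2 + 4 + 6 + 8 = 20.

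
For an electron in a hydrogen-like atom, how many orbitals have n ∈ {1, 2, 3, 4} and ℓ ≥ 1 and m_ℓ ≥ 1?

10

Treat each shell separately and count matching orbitals:
n=2 → 1; n=3 → 3; n=4 → 6.
Total orbitals: 1 + 3 + 6 = 10.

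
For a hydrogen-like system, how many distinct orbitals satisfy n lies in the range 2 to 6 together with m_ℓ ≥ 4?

4

Go shell by shell, enumerating (ℓ, m_ℓ) with m_ℓ ≥ 4:
n=5 → 1; n=6 → 3.
Total orbitals: 1 + 3 = 4.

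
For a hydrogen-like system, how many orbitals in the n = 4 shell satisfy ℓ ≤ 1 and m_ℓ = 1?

1

Per ℓ-value: ℓ=1 → 1.
Total orbitals: 1.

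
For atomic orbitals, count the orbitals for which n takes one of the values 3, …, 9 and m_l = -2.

28

Count contributing orbitals for each principal shell:
n=3 → 1; n=4 → 2; n=5 → 3; n=6 → 4; n=7 → 5; n=8 → 6; n=9 → 7.
Total orbitals: 1 + 2 + 3 + 4 + 5 + 6 + 7 = 28.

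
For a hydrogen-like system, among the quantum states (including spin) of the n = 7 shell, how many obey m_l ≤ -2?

30

With n = 7 the allowed l are 0, 1, …, 6.
Orbitals with m_l ≤ -2, by l: l=2 → 1; l=3 → 2; l=4 → 3; l=5 → 4; l=6 → 5.
Orbitals: 1 + 2 + 3 + 4 + 5 = 15. Each orbital carries two spin states, so 15 × 2 = 30 states.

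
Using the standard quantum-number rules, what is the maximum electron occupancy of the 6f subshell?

A subshell with l = 3 has 2l+1 = 7 orbitals, each holding 2 electrons (spin ±1/2), so 7 × 2 = 14.

14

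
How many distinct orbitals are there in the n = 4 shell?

The n = 4 shell contains n² = 4² = 16 orbitals.

16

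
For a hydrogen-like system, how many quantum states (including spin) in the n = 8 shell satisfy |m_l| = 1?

28

Orbitals with |m_l| = 1, by l: l=1 → 2; l=2 → 2; l=3 → 2; l=4 → 2; l=5 → 2; l=6 → 2; l=7 → 2.
Orbitals: 2 + 2 + 2 + 2 + 2 + 2 + 2 = 14. Each orbital carries two spin states, so 14 × 2 = 28 states.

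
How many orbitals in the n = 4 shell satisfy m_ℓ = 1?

3

With n = 4 the allowed ℓ are 0, 1, …, 3.
Contributions: ℓ=1 → 1; ℓ=2 → 1; ℓ=3 → 1.
Total orbitals: 1 + 1 + 1 = 3.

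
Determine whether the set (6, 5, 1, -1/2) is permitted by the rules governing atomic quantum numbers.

n = 6 is a positive integer. l = 5 satisfies 0 ≤ l ≤ n−1 = 5. m_l = 1 lies in the range −l … +l (here −5 … 5). m_s = -1/2 is one of ±1/2.
All four constraints are satisfied.

Valid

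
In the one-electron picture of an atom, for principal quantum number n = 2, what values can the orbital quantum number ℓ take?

0, 1

ℓ is an integer with 0 ≤ ℓ ≤ n−1, so for n = 2: ℓ = 0, 1.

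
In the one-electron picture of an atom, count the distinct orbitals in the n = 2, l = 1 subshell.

3

A subshell has 2l+1 orbitals; with l = 1, that's 3.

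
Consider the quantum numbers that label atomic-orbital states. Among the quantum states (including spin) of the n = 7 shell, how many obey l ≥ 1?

The n = 7 shell has l = 0 through 6; check each.
The (l, ml) pairs meeting l ≥ 1 give: l=1 → 3; l=2 → 5; l=3 → 7; l=4 → 9; l=5 → 11; l=6 → 13.
Orbitals: 3 + 5 + 7 + 9 + 11 + 13 = 48. Each orbital carries two spin states, so 48 × 2 = 96 states.

96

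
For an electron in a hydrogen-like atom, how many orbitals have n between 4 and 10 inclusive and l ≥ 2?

343

Count contributing orbitals for each principal shell:
n=4 → 12; n=5 → 21; n=6 → 32; n=7 → 45; n=8 → 60; n=9 → 77; n=10 → 96.
Total orbitals: 12 + 21 + 32 + 45 + 60 + 77 + 96 = 343.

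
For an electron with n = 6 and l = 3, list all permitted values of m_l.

m_l takes every integer from −l to +l. With l = 3 that gives the 7 values -3, -2, -1, 0, 1, 2, 3.

-3, -2, -1, 0, 1, 2, 3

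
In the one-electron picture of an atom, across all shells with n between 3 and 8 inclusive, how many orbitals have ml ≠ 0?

166

Go shell by shell, enumerating (l, ml) with ml ≠ 0:
n=3 → 6; n=4 → 12; n=5 → 20; n=6 → 30; n=7 → 42; n=8 → 56.
Total orbitals: 6 + 12 + 20 + 30 + 42 + 56 = 166.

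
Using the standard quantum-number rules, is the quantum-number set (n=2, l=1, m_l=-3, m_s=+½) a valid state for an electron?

The magnetic quantum number must satisfy −l ≤ m_l ≤ l. With l = 1, m_l can only be -1, 0, 1, so m_l = -3 is forbidden.

Not allowed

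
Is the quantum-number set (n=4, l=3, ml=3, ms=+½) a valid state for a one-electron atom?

n = 4 is a positive integer. l = 3 satisfies 0 ≤ l ≤ n−1 = 3. ml = 3 lies in the range −l … +l (here −3 … 3). ms = +1/2 is one of ±1/2.
All four constraints are satisfied.

Yes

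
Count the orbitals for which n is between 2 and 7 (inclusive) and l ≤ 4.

104

For each n in the range, tally the orbitals obeying l ≤ 4:
n=2 → 4; n=3 → 9; n=4 → 16; n=5 → 25; n=6 → 25; n=7 → 25.
Total orbitals: 4 + 9 + 16 + 25 + 25 + 25 = 104.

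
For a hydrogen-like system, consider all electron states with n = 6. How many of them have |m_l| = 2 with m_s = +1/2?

8

The n = 6 shell has l = 0 through 5; check each.
Orbitals with |m_l| = 2, by l: l=2 → 2; l=3 → 2; l=4 → 2; l=5 → 2.
Orbitals: 2 + 2 + 2 + 2 = 8. With m_s fixed to a single value there is one state per orbital, giving 8 states.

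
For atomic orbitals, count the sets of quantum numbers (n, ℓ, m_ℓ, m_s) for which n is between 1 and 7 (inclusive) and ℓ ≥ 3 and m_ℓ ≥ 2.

Count contributing orbitals for each principal shell:
n=4 → 2; n=5 → 5; n=6 → 9; n=7 → 14.
Orbitals: 2 + 5 + 9 + 14 = 30. Including both spin states (m_s = ±1/2) gives 2 × 30 = 60 states.

60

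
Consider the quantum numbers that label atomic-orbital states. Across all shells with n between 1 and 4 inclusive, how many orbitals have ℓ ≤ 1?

13

For each n in the range, tally the orbitals obeying ℓ ≤ 1:
n=1 → 1; n=2 → 4; n=3 → 4; n=4 → 4.
Total orbitals: 1 + 4 + 4 + 4 = 13.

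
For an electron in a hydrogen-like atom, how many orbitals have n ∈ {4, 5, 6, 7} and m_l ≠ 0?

104

For each n in the range, tally the orbitals obeying m_l ≠ 0:
n=4 → 12; n=5 → 20; n=6 → 30; n=7 → 42.
Total orbitals: 12 + 20 + 30 + 42 = 104.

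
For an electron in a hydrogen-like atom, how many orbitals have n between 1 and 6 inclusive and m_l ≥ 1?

Count contributing orbitals for each principal shell:
n=2 → 1; n=3 → 3; n=4 → 6; n=5 → 10; n=6 → 15.
Total orbitals: 1 + 3 + 6 + 10 + 15 = 35.

35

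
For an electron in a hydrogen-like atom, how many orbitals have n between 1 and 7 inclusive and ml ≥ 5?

4

Per-shell orbital counts meeting the constraint:
n=6 → 1; n=7 → 3.
Total orbitals: 1 + 3 = 4.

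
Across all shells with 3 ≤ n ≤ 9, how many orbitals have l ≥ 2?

Count contributing orbitals for each principal shell:
n=3 → 5; n=4 → 12; n=5 → 21; n=6 → 32; n=7 → 45; n=8 → 60; n=9 → 77.
Total orbitals: 5 + 12 + 21 + 32 + 45 + 60 + 77 = 252.

252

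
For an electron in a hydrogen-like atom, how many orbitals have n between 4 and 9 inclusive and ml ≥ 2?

Go shell by shell, enumerating (l, ml) with ml ≥ 2:
n=4 → 3; n=5 → 6; n=6 → 10; n=7 → 15; n=8 → 21; n=9 → 28.
Total orbitals: 3 + 6 + 10 + 15 + 21 + 28 = 83.

83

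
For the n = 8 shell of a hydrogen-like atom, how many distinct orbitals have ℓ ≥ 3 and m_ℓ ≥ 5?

6

Orbitals with ℓ ≥ 3 and m_ℓ ≥ 5, by ℓ: ℓ=5 → 1; ℓ=6 → 2; ℓ=7 → 3.
Total orbitals: 1 + 2 + 3 = 6.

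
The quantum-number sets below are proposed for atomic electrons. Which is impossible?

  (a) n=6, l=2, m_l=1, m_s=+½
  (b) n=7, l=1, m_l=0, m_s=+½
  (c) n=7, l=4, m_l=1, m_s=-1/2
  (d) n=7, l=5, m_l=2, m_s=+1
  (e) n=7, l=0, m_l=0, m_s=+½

(d)

(d) has m_s = +1, but an electron's spin must be ±1/2.
The remaining sets (a), (b), (c), (e) satisfy all four rules.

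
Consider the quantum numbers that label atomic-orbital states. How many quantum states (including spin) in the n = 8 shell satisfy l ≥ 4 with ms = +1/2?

48

With n = 8 the allowed l are 0, 1, …, 7.
Contributions: l=4 → 9; l=5 → 11; l=6 → 13; l=7 → 15.
Orbitals: 9 + 11 + 13 + 15 = 48. With ms fixed to a single value there is one state per orbital, giving 48 states.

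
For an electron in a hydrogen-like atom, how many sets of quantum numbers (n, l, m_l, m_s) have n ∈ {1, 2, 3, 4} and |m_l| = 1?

24

Go shell by shell, enumerating (l, m_l) with |m_l| = 1:
n=2 → 2; n=3 → 4; n=4 → 6.
Orbitals: 2 + 4 + 6 = 12. Including both spin states (m_s = ±1/2) gives 2 × 12 = 24 states.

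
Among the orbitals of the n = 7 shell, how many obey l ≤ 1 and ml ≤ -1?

1

The n = 7 shell has l = 0 through 6; check each.
Contributions: l=1 → 1.
Total orbitals: 1.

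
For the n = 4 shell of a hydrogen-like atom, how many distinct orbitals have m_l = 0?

Go through l = 0, …, 3 (the values permitted for n = 4).
The (l, m_l) pairs meeting m_l = 0 give: l=0 → 1; l=1 → 1; l=2 → 1; l=3 → 1.
Total orbitals: 1 + 1 + 1 + 1 = 4.

4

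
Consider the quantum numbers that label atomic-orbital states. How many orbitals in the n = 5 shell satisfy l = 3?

Go through l = 0, …, 4 (the values permitted for n = 5).
Contributions: l=3 → 7.
Total orbitals: 7.

7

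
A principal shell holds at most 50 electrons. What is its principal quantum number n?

n = 5

2n² = 50 ⇒ n² = 25 ⇒ n = 5.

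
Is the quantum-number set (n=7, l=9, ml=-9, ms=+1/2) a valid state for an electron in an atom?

Not allowed

The orbital quantum number must satisfy 0 ≤ l ≤ n−1. With n = 7 the allowed l values are 0, 1, 2, 3, 4, 5, 6, so l = 9 is out of range.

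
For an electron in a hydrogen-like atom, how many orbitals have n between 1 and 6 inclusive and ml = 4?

Work shell by shell — for each n, count the (l, ml) pairs that satisfy ml = 4:
n=5 → 1; n=6 → 2.
Total orbitals: 1 + 2 = 3.

3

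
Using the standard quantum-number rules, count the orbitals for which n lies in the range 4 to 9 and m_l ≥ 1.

Per-shell orbital counts meeting the constraint:
n=4 → 6; n=5 → 10; n=6 → 15; n=7 → 21; n=8 → 28; n=9 → 36.
Total orbitals: 6 + 10 + 15 + 21 + 28 + 36 = 116.

116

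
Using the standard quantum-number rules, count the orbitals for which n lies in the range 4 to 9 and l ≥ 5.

Work shell by shell — for each n, count the (l, ml) pairs that satisfy l ≥ 5:
n=6 → 11; n=7 → 24; n=8 → 39; n=9 → 56.
Total orbitals: 11 + 24 + 39 + 56 = 130.

130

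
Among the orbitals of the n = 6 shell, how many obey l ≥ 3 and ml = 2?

Go through l = 0, …, 5 (the values permitted for n = 6).
The (l, ml) pairs meeting l ≥ 3 and ml = 2 give: l=3 → 1; l=4 → 1; l=5 → 1.
Total orbitals: 1 + 1 + 1 = 3.

3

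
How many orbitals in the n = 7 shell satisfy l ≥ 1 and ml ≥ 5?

3

Per l-value: l=5 → 1; l=6 → 2.
Total orbitals: 1 + 2 = 3.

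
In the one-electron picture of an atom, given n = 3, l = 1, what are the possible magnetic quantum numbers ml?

ml takes every integer from −l to +l. With l = 1 that gives the 3 values -1, 0, 1.

-1, 0, 1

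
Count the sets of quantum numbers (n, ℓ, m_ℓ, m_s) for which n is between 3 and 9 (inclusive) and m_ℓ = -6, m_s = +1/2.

Count contributing orbitals for each principal shell:
n=7 → 1; n=8 → 2; n=9 → 3.
Orbitals: 1 + 2 + 3 = 6. With m_s fixed to +1/2 there is one state per orbital, so 6 states.

6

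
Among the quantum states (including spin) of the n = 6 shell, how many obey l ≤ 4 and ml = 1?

8

The n = 6 shell has l = 0 through 5; check each.
The (l, ml) pairs meeting l ≤ 4 and ml = 1 give: l=1 → 1; l=2 → 1; l=3 → 1; l=4 → 1.
Orbitals: 1 + 1 + 1 + 1 = 4. Each orbital carries two spin states, so 4 × 2 = 8 states.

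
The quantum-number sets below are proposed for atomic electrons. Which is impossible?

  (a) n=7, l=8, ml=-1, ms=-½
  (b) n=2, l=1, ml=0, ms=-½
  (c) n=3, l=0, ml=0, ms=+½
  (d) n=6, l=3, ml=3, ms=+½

(a)

(a) has l = 8 ≥ n = 7, violating 0 ≤ l ≤ n−1.
The remaining sets (b), (c), (d) satisfy all four rules.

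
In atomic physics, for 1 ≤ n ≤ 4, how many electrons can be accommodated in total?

Total orbitals = 1² + 2² + 3² + 4² = 30. Doubling for spin gives 60 electrons.

60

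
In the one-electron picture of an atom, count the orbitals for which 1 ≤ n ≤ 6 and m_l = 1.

Work shell by shell — for each n, count the (l, m_l) pairs that satisfy m_l = 1:
n=2 → 1; n=3 → 2; n=4 → 3; n=5 → 4; n=6 → 5.
Total orbitals: 1 + 2 + 3 + 4 + 5 = 15.

15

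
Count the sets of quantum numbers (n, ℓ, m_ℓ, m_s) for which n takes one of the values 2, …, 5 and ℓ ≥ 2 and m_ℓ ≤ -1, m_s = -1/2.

For each n in the range, tally the orbitals obeying ℓ ≥ 2 and m_ℓ ≤ -1:
n=3 → 2; n=4 → 5; n=5 → 9.
Orbitals: 2 + 5 + 9 = 16. With m_s fixed to -1/2 there is one state per orbital, so 16 states.

16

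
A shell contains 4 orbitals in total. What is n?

n = 2

n² = 4 ⇒ n = 2.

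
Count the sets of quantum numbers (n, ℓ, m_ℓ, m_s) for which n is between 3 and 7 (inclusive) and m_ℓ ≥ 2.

70

Count contributing orbitals for each principal shell:
n=3 → 1; n=4 → 3; n=5 → 6; n=6 → 10; n=7 → 15.
Orbitals: 1 + 3 + 6 + 10 + 15 = 35. Including both spin states (m_s = ±1/2) gives 2 × 35 = 70 states.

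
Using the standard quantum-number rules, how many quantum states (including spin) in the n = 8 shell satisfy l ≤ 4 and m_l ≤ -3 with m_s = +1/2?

3

Contributions: l=3 → 1; l=4 → 2.
Orbitals: 1 + 2 = 3. With m_s fixed to a single value there is one state per orbital, giving 3 states.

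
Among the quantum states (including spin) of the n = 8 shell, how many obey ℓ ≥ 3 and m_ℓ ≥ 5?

12

The (ℓ, m_ℓ) pairs meeting ℓ ≥ 3 and m_ℓ ≥ 5 give: ℓ=5 → 1; ℓ=6 → 2; ℓ=7 → 3.
Orbitals: 1 + 2 + 3 = 6. Each orbital carries two spin states, so 6 × 2 = 12 states.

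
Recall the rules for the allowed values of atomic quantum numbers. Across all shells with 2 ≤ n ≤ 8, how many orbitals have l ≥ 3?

Work shell by shell — for each n, count the (l, m_l) pairs that satisfy l ≥ 3:
n=4 → 7; n=5 → 16; n=6 → 27; n=7 → 40; n=8 → 55.
Total orbitals: 7 + 16 + 27 + 40 + 55 = 145.

145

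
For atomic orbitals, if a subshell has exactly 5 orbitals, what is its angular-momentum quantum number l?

l = 2 (d)

2l+1 = 5 gives l = 2.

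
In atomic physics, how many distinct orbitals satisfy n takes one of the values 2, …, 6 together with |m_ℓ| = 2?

Work shell by shell — for each n, count the (ℓ, m_ℓ) pairs that satisfy |m_ℓ| = 2:
n=3 → 2; n=4 → 4; n=5 → 6; n=6 → 8.
Total orbitals: 2 + 4 + 6 + 8 = 20.

20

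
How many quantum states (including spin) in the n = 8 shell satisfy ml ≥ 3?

30

The (l, ml) pairs meeting ml ≥ 3 give: l=3 → 1; l=4 → 2; l=5 → 3; l=6 → 4; l=7 → 5.
Orbitals: 1 + 2 + 3 + 4 + 5 = 15. Each orbital carries two spin states, so 15 × 2 = 30 states.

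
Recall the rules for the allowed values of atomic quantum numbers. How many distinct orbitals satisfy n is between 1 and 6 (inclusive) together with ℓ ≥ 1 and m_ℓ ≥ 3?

Treat each shell separately and count matching orbitals:
n=4 → 1; n=5 → 3; n=6 → 6.
Total orbitals: 1 + 3 + 6 = 10.

10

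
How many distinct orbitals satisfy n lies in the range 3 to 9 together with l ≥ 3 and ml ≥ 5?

Per-shell orbital counts meeting the constraint:
n=6 → 1; n=7 → 3; n=8 → 6; n=9 → 10.
Total orbitals: 1 + 3 + 6 + 10 = 20.

20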